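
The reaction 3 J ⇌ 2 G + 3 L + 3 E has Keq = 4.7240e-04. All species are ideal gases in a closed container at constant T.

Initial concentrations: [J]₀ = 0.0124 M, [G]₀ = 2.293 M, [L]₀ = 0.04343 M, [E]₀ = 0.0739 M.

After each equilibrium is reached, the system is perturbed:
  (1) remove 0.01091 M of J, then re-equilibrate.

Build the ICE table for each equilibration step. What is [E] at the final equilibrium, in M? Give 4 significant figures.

Q₀ = 0.09117 vs Keq = 4.7240e-04 ⇒ Q>K, reverse
Step 1:
                    J           G           L           E
  init         0.0124       2.293     0.04343      0.0739
  Δ           0.01844    -0.01229    -0.01844    -0.01844
  eq          0.03084       2.281     0.02499     0.05546
  solve Keq expr → x = -0.006146; check Q = 4.7240e-04
Then remove 0.01091 M of J.
Step 2:
                    J           G           L           E
  init        0.01993       2.281     0.02499     0.05546
  Δ          0.004034   -0.002689   -0.004034   -0.004034
  eq          0.02396       2.278     0.02096     0.05143
  solve Keq expr → x = -0.001345; check Q = 4.7240e-04

[E]_eq = 0.05143 M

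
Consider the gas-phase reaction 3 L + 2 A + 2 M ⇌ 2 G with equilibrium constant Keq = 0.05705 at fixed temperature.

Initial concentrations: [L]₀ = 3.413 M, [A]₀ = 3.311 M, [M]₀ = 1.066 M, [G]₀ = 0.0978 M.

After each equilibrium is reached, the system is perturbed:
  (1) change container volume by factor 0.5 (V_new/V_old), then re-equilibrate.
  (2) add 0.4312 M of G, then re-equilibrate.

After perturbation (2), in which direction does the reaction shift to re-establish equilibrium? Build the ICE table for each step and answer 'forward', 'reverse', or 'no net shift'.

Direction: reverse

Q₀ = 1.9312e-05 vs Keq = 0.05705 ⇒ Q<K, forward
Step 1:
                   L          A          M          G
  init         3.413      3.311      1.066     0.0978
  Δ           -1.061    -0.7072    -0.7072     0.7072
  eq           2.352      2.604     0.3588      0.805
  solve Keq expr → x = 0.3536; check Q = 0.05705
Then change container volume by factor 0.5 (V_new/V_old).
Step 2:
                   L          A          M          G
  init         4.704      5.208     0.7176       1.61
  Δ          -0.7257    -0.4838    -0.4838     0.4838
  eq           3.979      4.724     0.2338      2.094
  solve Keq expr → x = 0.2419; check Q = 0.05705
Then add 0.4312 M of G.
Step 3:
                   L          A          M          G
  init         3.979      4.724     0.2338      2.525
  Δ          0.05458    0.03639    0.03639   -0.03639
  eq           4.033       4.76     0.2702      2.489
  solve Keq expr → x = -0.01819; check Q = 0.05705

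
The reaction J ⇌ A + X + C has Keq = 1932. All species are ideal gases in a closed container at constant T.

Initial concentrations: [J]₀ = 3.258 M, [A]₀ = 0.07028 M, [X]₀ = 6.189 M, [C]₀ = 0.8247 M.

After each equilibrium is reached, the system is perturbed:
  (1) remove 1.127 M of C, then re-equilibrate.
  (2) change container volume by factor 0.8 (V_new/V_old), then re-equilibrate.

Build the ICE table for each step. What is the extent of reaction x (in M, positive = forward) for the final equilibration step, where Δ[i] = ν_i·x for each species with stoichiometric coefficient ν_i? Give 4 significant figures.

x = -0.03098 M

Q₀ = 0.1101 vs Keq = 1932 ⇒ Q<K, forward
Step 1:
                    J           A           X           C
  I             3.258     0.07028       6.189      0.8247
  C            -3.194       3.194       3.194       3.194
  E           0.06372       3.265       9.383       4.019
  solve Keq expr → x = 3.194; check Q = 1932
Then remove 1.127 M of C.
Step 2:
                    J           A           X           C
  I           0.06372       3.265       9.383       2.892
  C          -0.01727     0.01727     0.01727     0.01727
  E           0.04646       3.282       9.401       2.909
  solve Keq expr → x = 0.01727; check Q = 1932
Then change container volume by factor 0.8 (V_new/V_old).
Step 3:
                    J           A           X           C
  I           0.05807       4.102       11.75       3.637
  C           0.03098    -0.03098    -0.03098    -0.03098
  E           0.08905       4.071       11.72       3.606
  solve Keq expr → x = -0.03098; check Q = 1932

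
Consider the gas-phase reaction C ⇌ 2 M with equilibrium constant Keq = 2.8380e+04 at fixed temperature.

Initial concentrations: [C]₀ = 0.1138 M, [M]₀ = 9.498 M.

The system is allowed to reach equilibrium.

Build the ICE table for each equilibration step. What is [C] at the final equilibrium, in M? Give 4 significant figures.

[C]_eq = 0.003328 M

Q₀ = 792.7 vs Keq = 2.8380e+04 ⇒ Q<K, forward
Step 1:
                    C           M
  init         0.1138       9.498
  Δ           -0.1105      0.2209
  eq         0.003328       9.719
  solve Keq expr → x = 0.1105; check Q = 2.8380e+04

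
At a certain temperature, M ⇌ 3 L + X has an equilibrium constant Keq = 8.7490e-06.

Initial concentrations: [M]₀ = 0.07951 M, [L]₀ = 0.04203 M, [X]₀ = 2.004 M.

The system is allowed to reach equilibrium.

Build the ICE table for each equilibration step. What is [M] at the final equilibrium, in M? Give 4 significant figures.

[M]_eq = 0.09106 M

Q₀ = 0.001871 vs Keq = 8.7490e-06 ⇒ Q>K, reverse
Step 1:
                   M          L          X
  I          0.07951    0.04203      2.004
  C          0.01155   -0.03466   -0.01155
  E          0.09106   0.007367      1.992
  solve Keq expr → x = -0.01155; check Q = 8.7490e-06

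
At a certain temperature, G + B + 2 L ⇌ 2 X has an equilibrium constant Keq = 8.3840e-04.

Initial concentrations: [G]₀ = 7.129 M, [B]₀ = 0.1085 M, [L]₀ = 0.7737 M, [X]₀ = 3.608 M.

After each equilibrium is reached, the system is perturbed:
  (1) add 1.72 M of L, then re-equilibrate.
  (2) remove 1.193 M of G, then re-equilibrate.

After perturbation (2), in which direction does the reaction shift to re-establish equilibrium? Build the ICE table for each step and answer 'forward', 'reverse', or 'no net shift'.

Q₀ = 28.11 vs Keq = 8.3840e-04 ⇒ Q>K, reverse
Step 1:
                   G          B          L          X
  I            7.129     0.1085     0.7737      3.608
  C            1.585      1.585      3.169     -3.169
  E            8.714      1.693      3.943     0.4386
  solve Keq expr → x = -1.585; check Q = 8.3840e-04
Then add 1.72 M of L.
Step 2:
                   G          B          L          X
  I            8.714      1.693      5.663     0.4386
  C         -0.07841   -0.07841    -0.1568     0.1568
  E            8.635      1.615      5.506     0.5954
  solve Keq expr → x = 0.07841; check Q = 8.3840e-04
Then remove 1.193 M of G.
Step 3:
                   G          B          L          X
  I            7.442      1.615      5.506     0.5954
  C           0.0177     0.0177     0.0354    -0.0354
  E             7.46      1.633      5.542       0.56
  solve Keq expr → x = -0.0177; check Q = 8.3840e-04

Direction: reverse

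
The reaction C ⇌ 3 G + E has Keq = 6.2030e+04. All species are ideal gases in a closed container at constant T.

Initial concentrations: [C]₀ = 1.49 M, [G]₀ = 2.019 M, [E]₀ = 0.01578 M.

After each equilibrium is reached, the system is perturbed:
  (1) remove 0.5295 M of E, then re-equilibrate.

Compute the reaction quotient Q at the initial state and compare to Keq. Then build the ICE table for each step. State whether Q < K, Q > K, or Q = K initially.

Q₀ = 0.08716 vs Keq = 6.2030e+04 ⇒ Q<K, forward
Step 1:
                    C           G           E
  Initial        1.49       2.019     0.01578
  Change       -1.483        4.45       1.483
  Equil      0.006544       6.469       1.499
  solve Keq expr → x = 1.483; check Q = 6.2030e+04
Then remove 0.5295 M of E.
Step 2:
                    C           G           E
  Initial    0.006544       6.469      0.9697
  Change    -0.002288    0.006863    0.002288
  Equil      0.004256       6.476       0.972
  solve Keq expr → x = 0.002288; check Q = 6.2030e+04

Q₀ = 0.08716; Q < K (proceeds forward)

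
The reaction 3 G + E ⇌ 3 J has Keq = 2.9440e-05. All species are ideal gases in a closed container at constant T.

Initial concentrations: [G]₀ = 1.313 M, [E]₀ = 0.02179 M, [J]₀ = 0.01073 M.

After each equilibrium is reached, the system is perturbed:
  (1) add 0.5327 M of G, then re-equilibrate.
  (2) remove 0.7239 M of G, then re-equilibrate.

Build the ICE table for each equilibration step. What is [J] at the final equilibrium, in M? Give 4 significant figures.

[J]_eq = 0.009733 M

Q₀ = 2.5047e-05 vs Keq = 2.9440e-05 ⇒ Q<K, forward
Step 1:
                  G         E         J
  I           1.313   0.02179   0.01073
  C       -5.5687e-04 -1.8562e-04 5.5687e-04
  E           1.312    0.0216   0.01129
  solve Keq expr → x = 1.8562e-04; check Q = 2.9440e-05
Then add 0.5327 M of G.
Step 2:
                  G         E         J
  I           1.845    0.0216   0.01129
  C       -0.004196 -0.001399  0.004196
  E           1.841   0.02021   0.01548
  solve Keq expr → x = 0.001399; check Q = 2.9440e-05
Then remove 0.7239 M of G.
Step 3:
                  G         E         J
  I           1.117   0.02021   0.01548
  C         0.00575  0.001917  -0.00575
  E           1.123   0.02212  0.009733
  solve Keq expr → x = -0.001917; check Q = 2.9440e-05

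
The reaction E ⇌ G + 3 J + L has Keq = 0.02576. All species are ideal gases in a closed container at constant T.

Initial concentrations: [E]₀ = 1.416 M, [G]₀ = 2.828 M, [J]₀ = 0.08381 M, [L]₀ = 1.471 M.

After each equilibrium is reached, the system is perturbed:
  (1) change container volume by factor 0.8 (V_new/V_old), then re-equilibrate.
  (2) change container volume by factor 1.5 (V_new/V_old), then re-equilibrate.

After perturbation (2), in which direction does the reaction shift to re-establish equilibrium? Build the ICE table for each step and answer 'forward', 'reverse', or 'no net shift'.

Direction: forward

Q₀ = 0.001729 vs Keq = 0.02576 ⇒ Q<K, forward
Step 1:
                    E           G           J           L
  init          1.416       2.828     0.08381       1.471
  Δ          -0.03925     0.03925      0.1178     0.03925
  eq            1.377       2.867      0.2016        1.51
  solve Keq expr → x = 0.03925; check Q = 0.02576
Then change container volume by factor 0.8 (V_new/V_old).
Step 2:
                    E           G           J           L
  init          1.721       3.584       0.252       1.888
  Δ             0.021      -0.021    -0.06301      -0.021
  eq            1.742       3.563       0.189       1.867
  solve Keq expr → x = -0.021; check Q = 0.02576
Then change container volume by factor 1.5 (V_new/V_old).
Step 3:
                    E           G           J           L
  init          1.161       2.375       0.126       1.245
  Δ          -0.02869     0.02869     0.08606     0.02869
  eq            1.133       2.404       0.212       1.273
  solve Keq expr → x = 0.02869; check Q = 0.02576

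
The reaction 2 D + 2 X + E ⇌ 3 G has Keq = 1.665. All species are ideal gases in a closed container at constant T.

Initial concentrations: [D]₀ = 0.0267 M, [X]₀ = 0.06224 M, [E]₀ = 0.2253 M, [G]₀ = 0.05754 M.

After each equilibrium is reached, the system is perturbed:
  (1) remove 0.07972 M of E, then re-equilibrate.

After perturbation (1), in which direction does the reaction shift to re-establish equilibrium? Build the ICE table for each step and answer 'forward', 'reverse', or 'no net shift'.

Direction: reverse

Q₀ = 306.2 vs Keq = 1.665 ⇒ Q>K, reverse
Step 1:
                  D         X         E         G
  I          0.0267   0.06224    0.2253   0.05754
  C           0.025     0.025    0.0125   -0.0375
  E          0.0517   0.08724    0.2378   0.02004
  solve Keq expr → x = -0.0125; check Q = 1.665
Then remove 0.07972 M of E.
Step 2:
                  D         X         E         G
  I          0.0517   0.08724    0.1581   0.02004
  C        0.001357  0.001357 6.7866e-04 -0.002036
  E         0.05305   0.08859    0.1588   0.01801
  solve Keq expr → x = -6.7866e-04; check Q = 1.665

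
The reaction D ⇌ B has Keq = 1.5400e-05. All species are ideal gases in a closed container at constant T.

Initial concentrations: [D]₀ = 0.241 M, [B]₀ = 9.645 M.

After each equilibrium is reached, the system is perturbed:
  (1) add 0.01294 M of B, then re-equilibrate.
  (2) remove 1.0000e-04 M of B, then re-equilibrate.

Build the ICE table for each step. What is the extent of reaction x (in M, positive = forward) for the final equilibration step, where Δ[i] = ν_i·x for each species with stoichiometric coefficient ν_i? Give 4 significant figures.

Q₀ = 40.02 vs Keq = 1.5400e-05 ⇒ Q>K, reverse
Step 1:
                   D          B
  Initial      0.241      9.645
  Change       9.645     -9.645
  Equil        9.886 1.5224e-04
  solve Keq expr → x = -9.645; check Q = 1.5400e-05
Then add 0.01294 M of B.
Step 2:
                   D          B
  Initial      9.886    0.01309
  Change     0.01294   -0.01294
  Equil        9.899 1.5244e-04
  solve Keq expr → x = -0.01294; check Q = 1.5400e-05
Then remove 1.0000e-04 M of B.
Step 3:
                   D          B
  Initial      9.899 5.2441e-05
  Change  -9.9998e-05 9.9998e-05
  Equil        9.899 1.5244e-04
  solve Keq expr → x = 9.9998e-05; check Q = 1.5400e-05

x = 9.9998e-05 M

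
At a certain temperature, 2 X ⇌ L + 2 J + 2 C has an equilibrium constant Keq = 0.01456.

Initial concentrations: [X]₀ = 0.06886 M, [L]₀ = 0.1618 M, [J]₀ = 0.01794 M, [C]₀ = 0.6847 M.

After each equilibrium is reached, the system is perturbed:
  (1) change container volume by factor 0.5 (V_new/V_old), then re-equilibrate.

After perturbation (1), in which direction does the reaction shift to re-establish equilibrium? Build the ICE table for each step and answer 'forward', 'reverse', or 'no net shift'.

Direction: reverse

Q₀ = 0.005149 vs Keq = 0.01456 ⇒ Q<K, forward
Step 1:
                    X           L           J           C
  I           0.06886      0.1618     0.01794      0.6847
  C         -0.008064    0.004032    0.008064    0.008064
  E            0.0608      0.1658       0.026      0.6928
  solve Keq expr → x = 0.004032; check Q = 0.01456
Then change container volume by factor 0.5 (V_new/V_old).
Step 2:
                    X           L           J           C
  I            0.1216      0.3317     0.05201       1.386
  C           0.02835    -0.01417    -0.02835    -0.02835
  E            0.1499      0.3175     0.02366       1.357
  solve Keq expr → x = -0.01417; check Q = 0.01456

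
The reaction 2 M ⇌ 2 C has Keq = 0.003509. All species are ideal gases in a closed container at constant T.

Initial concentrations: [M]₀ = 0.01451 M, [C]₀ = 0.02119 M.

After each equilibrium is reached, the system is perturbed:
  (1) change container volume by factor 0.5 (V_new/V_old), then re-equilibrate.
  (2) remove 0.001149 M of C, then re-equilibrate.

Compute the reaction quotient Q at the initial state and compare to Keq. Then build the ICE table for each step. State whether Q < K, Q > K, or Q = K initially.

Q₀ = 2.133; Q > K (proceeds reverse)

Q₀ = 2.133 vs Keq = 0.003509 ⇒ Q>K, reverse
Step 1:
                  M         C
  Initial   0.01451   0.02119
  Change    0.01919  -0.01919
  Equil      0.0337  0.001996
  solve Keq expr → x = -0.009597; check Q = 0.003509
Then change container volume by factor 0.5 (V_new/V_old).
Step 2:
                  M         C
  Initial   0.06741  0.003993
  Change          0         0
  Equil     0.06741  0.003993
  solve Keq expr → x = 0; check Q = 0.003509
Then remove 0.001149 M of C.
Step 3:
                  M         C
  Initial   0.06741  0.002844
  Change  -0.001085  0.001085
  Equil     0.06632  0.003929
  solve Keq expr → x = 5.4237e-04; check Q = 0.003509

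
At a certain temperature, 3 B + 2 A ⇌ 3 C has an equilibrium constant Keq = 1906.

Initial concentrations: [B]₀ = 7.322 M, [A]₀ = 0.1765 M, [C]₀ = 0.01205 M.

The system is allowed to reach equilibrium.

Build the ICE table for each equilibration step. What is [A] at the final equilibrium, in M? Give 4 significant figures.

Q₀ = 1.4308e-07 vs Keq = 1906 ⇒ Q<K, forward
Step 1:
                    B           A           C
  Initial       7.322      0.1765     0.01205
  Change      -0.2645     -0.1763      0.2645
  Equil         7.058  1.7766e-04      0.2765
  solve Keq expr → x = 0.08816; check Q = 1906

[A]_eq = 1.7766e-04 M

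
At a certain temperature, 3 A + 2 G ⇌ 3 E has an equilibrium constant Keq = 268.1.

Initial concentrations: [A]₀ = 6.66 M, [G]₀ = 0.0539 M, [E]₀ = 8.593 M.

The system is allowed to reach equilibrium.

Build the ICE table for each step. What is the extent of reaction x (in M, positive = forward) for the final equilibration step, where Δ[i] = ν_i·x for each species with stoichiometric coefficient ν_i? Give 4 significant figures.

x = -0.01691 M

Q₀ = 739.3 vs Keq = 268.1 ⇒ Q>K, reverse
Step 1:
                   A          G          E
  Initial       6.66     0.0539      8.593
  Change     0.05072    0.03381   -0.05072
  Equil        6.711    0.08771      8.542
  solve Keq expr → x = -0.01691; check Q = 268.1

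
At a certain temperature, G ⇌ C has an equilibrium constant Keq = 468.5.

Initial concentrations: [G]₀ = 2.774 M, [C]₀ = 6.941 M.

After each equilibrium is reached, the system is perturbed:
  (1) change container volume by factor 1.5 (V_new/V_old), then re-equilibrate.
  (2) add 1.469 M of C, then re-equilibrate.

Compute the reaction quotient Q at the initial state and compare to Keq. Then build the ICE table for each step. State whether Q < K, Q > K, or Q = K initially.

Q₀ = 2.502 vs Keq = 468.5 ⇒ Q<K, forward
Step 1:
                  G         C
  I           2.774     6.941
  C          -2.753     2.753
  E         0.02069     9.694
  solve Keq expr → x = 2.753; check Q = 468.5
Then change container volume by factor 1.5 (V_new/V_old).
Step 2:
                  G         C
  I         0.01379     6.463
  C               0         0
  E         0.01379     6.463
  solve Keq expr → x = 0; check Q = 468.5
Then add 1.469 M of C.
Step 3:
                  G         C
  I         0.01379     7.932
  C        0.003129 -0.003129
  E         0.01692     7.929
  solve Keq expr → x = -0.003129; check Q = 468.5

Q₀ = 2.502; Q < K (proceeds forward)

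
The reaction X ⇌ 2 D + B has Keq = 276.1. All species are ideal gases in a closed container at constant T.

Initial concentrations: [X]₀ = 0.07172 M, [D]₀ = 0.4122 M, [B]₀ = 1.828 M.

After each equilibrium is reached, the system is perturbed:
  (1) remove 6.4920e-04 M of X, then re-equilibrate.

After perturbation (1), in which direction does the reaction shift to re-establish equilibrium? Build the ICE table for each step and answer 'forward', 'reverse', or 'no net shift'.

Direction: reverse

Q₀ = 4.331 vs Keq = 276.1 ⇒ Q<K, forward
Step 1:
                    X           D           B
  Initial     0.07172      0.4122       1.828
  Change     -0.06963      0.1393     0.06963
  Equil       0.00209      0.5515       1.898
  solve Keq expr → x = 0.06963; check Q = 276.1
Then remove 6.4920e-04 M of X.
Step 2:
                    X           D           B
  Initial    0.001441      0.5515       1.898
  Change   6.3883e-04   -0.001278 -6.3883e-04
  Equil       0.00208      0.5502       1.897
  solve Keq expr → x = -6.3883e-04; check Q = 276.1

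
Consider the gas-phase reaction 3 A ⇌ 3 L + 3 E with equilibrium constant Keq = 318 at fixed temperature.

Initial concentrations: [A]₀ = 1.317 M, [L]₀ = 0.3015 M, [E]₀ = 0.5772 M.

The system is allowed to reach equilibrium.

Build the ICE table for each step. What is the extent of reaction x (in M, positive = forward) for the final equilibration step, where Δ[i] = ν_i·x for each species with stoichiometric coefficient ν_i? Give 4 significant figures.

x = 0.3371 M

Q₀ = 0.002307 vs Keq = 318 ⇒ Q<K, forward
Step 1:
                    A           L           E
  I             1.317      0.3015      0.5772
  C            -1.011       1.011       1.011
  E            0.3056       1.313       1.589
  solve Keq expr → x = 0.3371; check Q = 318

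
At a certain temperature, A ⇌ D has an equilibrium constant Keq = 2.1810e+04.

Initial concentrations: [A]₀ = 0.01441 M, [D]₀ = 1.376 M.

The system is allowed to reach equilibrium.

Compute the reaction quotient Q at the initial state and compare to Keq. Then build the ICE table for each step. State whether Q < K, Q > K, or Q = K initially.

Q₀ = 95.49; Q < K (proceeds forward)

Q₀ = 95.49 vs Keq = 2.1810e+04 ⇒ Q<K, forward
Step 1:
                  A         D
  init      0.01441     1.376
  Δ        -0.01435   0.01435
  eq      6.3748e-05      1.39
  solve Keq expr → x = 0.01435; check Q = 2.1810e+04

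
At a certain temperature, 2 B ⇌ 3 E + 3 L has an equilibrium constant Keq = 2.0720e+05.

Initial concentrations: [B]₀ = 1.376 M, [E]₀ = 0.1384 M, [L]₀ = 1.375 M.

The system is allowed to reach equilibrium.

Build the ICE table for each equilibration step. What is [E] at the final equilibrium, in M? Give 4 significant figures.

Q₀ = 0.00364 vs Keq = 2.0720e+05 ⇒ Q<K, forward
Step 1:
                  B         E         L
  Initial     1.376    0.1384     1.375
  Change     -1.333         2         2
  Equil      0.0426     2.139     3.375
  solve Keq expr → x = 0.6667; check Q = 2.0720e+05

[E]_eq = 2.139 M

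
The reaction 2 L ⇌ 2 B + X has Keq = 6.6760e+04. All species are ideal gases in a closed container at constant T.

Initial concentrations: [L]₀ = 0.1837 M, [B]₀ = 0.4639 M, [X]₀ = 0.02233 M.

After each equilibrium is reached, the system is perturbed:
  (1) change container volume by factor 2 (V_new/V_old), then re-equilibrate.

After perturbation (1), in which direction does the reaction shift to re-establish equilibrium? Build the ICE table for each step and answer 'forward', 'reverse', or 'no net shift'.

Q₀ = 0.1424 vs Keq = 6.6760e+04 ⇒ Q<K, forward
Step 1:
                   L          B          X
  Initial     0.1837     0.4639    0.02233
  Change     -0.1829     0.1829    0.09143
  Equil   8.4425e-04     0.6468     0.1138
  solve Keq expr → x = 0.09143; check Q = 6.6760e+04
Then change container volume by factor 2 (V_new/V_old).
Step 2:
                   L          B          X
  Initial 4.2213e-04     0.3234    0.05688
  Change  -1.2336e-04 1.2336e-04 6.1681e-05
  Equil   2.9876e-04     0.3235    0.05694
  solve Keq expr → x = 6.1681e-05; check Q = 6.6760e+04

Direction: forward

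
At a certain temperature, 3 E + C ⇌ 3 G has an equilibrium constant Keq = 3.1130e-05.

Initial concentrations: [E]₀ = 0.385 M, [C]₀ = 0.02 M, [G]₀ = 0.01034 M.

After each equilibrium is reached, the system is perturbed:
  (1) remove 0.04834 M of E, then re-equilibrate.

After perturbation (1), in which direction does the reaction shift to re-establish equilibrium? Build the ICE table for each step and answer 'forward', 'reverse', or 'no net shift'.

Direction: reverse

Q₀ = 9.6861e-04 vs Keq = 3.1130e-05 ⇒ Q>K, reverse
Step 1:
                    E           C           G
  I             0.385        0.02     0.01034
  C          0.006871     0.00229   -0.006871
  E            0.3919     0.02229    0.003469
  solve Keq expr → x = -0.00229; check Q = 3.1130e-05
Then remove 0.04834 M of E.
Step 2:
                    E           C           G
  I            0.3435     0.02229    0.003469
  C        4.1793e-04  1.3931e-04 -4.1793e-04
  E            0.3439     0.02243    0.003051
  solve Keq expr → x = -1.3931e-04; check Q = 3.1130e-05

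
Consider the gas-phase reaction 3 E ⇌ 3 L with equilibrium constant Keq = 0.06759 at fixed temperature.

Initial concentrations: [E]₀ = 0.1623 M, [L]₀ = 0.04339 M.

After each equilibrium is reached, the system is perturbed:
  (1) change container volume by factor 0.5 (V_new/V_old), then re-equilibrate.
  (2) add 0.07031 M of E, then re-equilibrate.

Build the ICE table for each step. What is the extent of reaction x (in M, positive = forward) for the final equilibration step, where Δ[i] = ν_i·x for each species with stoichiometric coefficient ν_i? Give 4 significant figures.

x = 0.006784 M

Q₀ = 0.01911 vs Keq = 0.06759 ⇒ Q<K, forward
Step 1:
                   E          L
  I           0.1623    0.04339
  C         -0.01615    0.01615
  E           0.1462    0.05954
  solve Keq expr → x = 0.005382; check Q = 0.06759
Then change container volume by factor 0.5 (V_new/V_old).
Step 2:
                   E          L
  I           0.2923     0.1191
  C                0          0
  E           0.2923     0.1191
  solve Keq expr → x = 0; check Q = 0.06759
Then add 0.07031 M of E.
Step 3:
                   E          L
  I           0.3626     0.1191
  C         -0.02035    0.02035
  E           0.3423     0.1394
  solve Keq expr → x = 0.006784; check Q = 0.06759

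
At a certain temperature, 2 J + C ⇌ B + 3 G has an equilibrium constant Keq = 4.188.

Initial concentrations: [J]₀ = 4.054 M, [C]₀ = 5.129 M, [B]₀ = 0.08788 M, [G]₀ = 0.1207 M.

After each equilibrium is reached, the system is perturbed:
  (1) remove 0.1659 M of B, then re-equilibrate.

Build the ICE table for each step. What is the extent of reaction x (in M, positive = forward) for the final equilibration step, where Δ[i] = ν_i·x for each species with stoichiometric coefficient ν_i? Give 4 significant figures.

x = 0.02438 M

Q₀ = 1.8332e-06 vs Keq = 4.188 ⇒ Q<K, forward
Step 1:
                  J         C         B         G
  init        4.054     5.129   0.08788    0.1207
  Δ          -2.268    -1.134     1.134     3.402
  eq          1.786     3.995     1.222     3.522
  solve Keq expr → x = 1.134; check Q = 4.188
Then remove 0.1659 M of B.
Step 2:
                  J         C         B         G
  init        1.786     3.995     1.056     3.522
  Δ        -0.04875  -0.02438   0.02438   0.07313
  eq          1.738     3.971      1.08     3.595
  solve Keq expr → x = 0.02438; check Q = 4.188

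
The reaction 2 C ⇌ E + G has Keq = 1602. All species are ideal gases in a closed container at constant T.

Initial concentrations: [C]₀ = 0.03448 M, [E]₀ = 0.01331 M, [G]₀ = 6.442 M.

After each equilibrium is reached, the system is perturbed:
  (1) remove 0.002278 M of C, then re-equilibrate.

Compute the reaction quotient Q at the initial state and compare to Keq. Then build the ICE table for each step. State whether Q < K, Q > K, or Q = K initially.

Q₀ = 72.12 vs Keq = 1602 ⇒ Q<K, forward
Step 1:
                    C           E           G
  init        0.03448     0.01331       6.442
  Δ          -0.02435     0.01217     0.01217
  eq          0.01013     0.02548       6.454
  solve Keq expr → x = 0.01217; check Q = 1602
Then remove 0.002278 M of C.
Step 2:
                    C           E           G
  init       0.007855     0.02548       6.454
  Δ          0.002069   -0.001035   -0.001035
  eq         0.009924     0.02445       6.453
  solve Keq expr → x = -0.001035; check Q = 1602

Q₀ = 72.12; Q < K (proceeds forward)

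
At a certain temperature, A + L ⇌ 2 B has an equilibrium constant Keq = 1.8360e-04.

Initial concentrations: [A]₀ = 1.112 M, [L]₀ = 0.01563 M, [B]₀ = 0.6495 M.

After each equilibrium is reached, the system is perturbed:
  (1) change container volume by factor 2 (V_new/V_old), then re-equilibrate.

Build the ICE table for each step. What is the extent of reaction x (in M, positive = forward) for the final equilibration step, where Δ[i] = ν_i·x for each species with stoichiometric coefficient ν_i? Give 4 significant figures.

x = 0 M

Q₀ = 24.27 vs Keq = 1.8360e-04 ⇒ Q>K, reverse
Step 1:
                  A         L         B
  I           1.112   0.01563    0.6495
  C          0.3201    0.3201   -0.6401
  E           1.432    0.3357  0.009395
  solve Keq expr → x = -0.3201; check Q = 1.8360e-04
Then change container volume by factor 2 (V_new/V_old).
Step 2:
                  A         L         B
  I           0.716    0.1678  0.004697
  C               0         0         0
  E           0.716    0.1678  0.004697
  solve Keq expr → x = 0; check Q = 1.8360e-04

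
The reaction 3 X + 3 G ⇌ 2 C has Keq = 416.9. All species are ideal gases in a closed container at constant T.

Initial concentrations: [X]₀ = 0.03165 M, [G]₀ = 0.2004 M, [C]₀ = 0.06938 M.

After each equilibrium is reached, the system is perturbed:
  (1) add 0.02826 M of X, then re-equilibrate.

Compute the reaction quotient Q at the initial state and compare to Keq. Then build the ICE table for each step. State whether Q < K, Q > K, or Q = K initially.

Q₀ = 1.8865e+04; Q > K (proceeds reverse)

Q₀ = 1.8865e+04 vs Keq = 416.9 ⇒ Q>K, reverse
Step 1:
                    X           G           C
  I           0.03165      0.2004     0.06938
  C           0.03819     0.03819    -0.02546
  E           0.06984      0.2386     0.04392
  solve Keq expr → x = -0.01273; check Q = 416.9
Then add 0.02826 M of X.
Step 2:
                    X           G           C
  I            0.0981      0.2386     0.04392
  C          -0.01387    -0.01387    0.009249
  E           0.08423      0.2247     0.05317
  solve Keq expr → x = 0.004624; check Q = 416.9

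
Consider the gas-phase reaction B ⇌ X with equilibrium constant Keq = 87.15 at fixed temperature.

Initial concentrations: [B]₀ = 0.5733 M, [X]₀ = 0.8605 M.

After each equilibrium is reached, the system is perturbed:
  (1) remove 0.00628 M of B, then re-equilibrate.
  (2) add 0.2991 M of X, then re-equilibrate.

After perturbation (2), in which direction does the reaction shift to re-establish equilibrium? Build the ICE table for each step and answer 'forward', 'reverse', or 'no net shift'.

Q₀ = 1.501 vs Keq = 87.15 ⇒ Q<K, forward
Step 1:
                    B           X
  I            0.5733      0.8605
  C            -0.557       0.557
  E           0.01627       1.418
  solve Keq expr → x = 0.557; check Q = 87.15
Then remove 0.00628 M of B.
Step 2:
                    B           X
  I          0.009985       1.418
  C          0.006209   -0.006209
  E           0.01619       1.411
  solve Keq expr → x = -0.006209; check Q = 87.15
Then add 0.2991 M of X.
Step 3:
                    B           X
  I           0.01619        1.71
  C          0.003393   -0.003393
  E           0.01959       1.707
  solve Keq expr → x = -0.003393; check Q = 87.15

Direction: reverse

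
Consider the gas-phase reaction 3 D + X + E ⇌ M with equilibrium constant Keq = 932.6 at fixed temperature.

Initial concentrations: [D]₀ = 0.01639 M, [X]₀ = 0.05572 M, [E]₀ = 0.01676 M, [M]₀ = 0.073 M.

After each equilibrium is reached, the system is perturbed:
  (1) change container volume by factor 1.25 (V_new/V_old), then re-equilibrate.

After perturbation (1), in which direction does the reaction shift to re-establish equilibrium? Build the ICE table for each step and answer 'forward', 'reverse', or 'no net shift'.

Q₀ = 1.7754e+07 vs Keq = 932.6 ⇒ Q>K, reverse
Step 1:
                   D          X          E          M
  init       0.01639    0.05572    0.01676      0.073
  Δ           0.1432    0.04773    0.04773   -0.04773
  eq          0.1596     0.1034    0.06449    0.02527
  solve Keq expr → x = -0.04773; check Q = 932.6
Then change container volume by factor 1.25 (V_new/V_old).
Step 2:
                   D          X          E          M
  init        0.1277    0.08276    0.05159    0.02022
  Δ          0.01734    0.00578    0.00578   -0.00578
  eq           0.145    0.08854    0.05737    0.01444
  solve Keq expr → x = -0.00578; check Q = 932.6

Direction: reverse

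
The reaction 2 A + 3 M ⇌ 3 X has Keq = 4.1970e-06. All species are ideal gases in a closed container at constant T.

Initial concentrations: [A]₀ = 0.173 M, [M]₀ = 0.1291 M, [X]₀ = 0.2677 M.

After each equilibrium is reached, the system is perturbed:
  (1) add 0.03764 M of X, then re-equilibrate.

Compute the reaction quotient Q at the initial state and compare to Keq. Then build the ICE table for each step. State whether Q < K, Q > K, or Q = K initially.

Q₀ = 297.9; Q > K (proceeds reverse)

Q₀ = 297.9 vs Keq = 4.1970e-06 ⇒ Q>K, reverse
Step 1:
                   A          M          X
  init         0.173     0.1291     0.2677
  Δ           0.1764     0.2646    -0.2646
  eq          0.3494     0.3937    0.00315
  solve Keq expr → x = -0.08818; check Q = 4.1970e-06
Then add 0.03764 M of X.
Step 2:
                   A          M          X
  init        0.3494     0.3937    0.04079
  Δ          0.02479    0.03718   -0.03718
  eq          0.3742     0.4308   0.003608
  solve Keq expr → x = -0.01239; check Q = 4.1970e-06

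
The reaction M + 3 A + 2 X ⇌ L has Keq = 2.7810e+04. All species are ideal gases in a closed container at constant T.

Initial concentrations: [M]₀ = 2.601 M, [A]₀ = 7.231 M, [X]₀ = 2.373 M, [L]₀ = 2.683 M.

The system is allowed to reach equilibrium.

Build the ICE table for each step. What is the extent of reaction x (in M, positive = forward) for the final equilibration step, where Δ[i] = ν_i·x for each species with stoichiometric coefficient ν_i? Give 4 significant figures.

Q₀ = 4.8450e-04 vs Keq = 2.7810e+04 ⇒ Q<K, forward
Step 1:
                  M         A         X         L
  init        2.601     7.231     2.373     2.683
  Δ          -1.186    -3.557    -2.372     1.186
  eq          1.415     3.674  0.001408     3.869
  solve Keq expr → x = 1.186; check Q = 2.7810e+04

x = 1.186 M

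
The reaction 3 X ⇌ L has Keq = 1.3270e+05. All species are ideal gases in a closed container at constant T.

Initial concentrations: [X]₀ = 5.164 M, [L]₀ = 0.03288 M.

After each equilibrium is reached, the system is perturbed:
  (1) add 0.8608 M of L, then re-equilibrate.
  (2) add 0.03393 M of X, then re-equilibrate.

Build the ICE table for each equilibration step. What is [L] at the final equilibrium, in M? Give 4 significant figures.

[L]_eq = 2.617 M

Q₀ = 2.3877e-04 vs Keq = 1.3270e+05 ⇒ Q<K, forward
Step 1:
                   X          L
  I            5.164    0.03288
  C            -5.14      1.713
  E          0.02361      1.746
  solve Keq expr → x = 1.713; check Q = 1.3270e+05
Then add 0.8608 M of L.
Step 2:
                   X          L
  I          0.02361      2.607
  C          0.00337  -0.001123
  E          0.02698      2.606
  solve Keq expr → x = -0.001123; check Q = 1.3270e+05
Then add 0.03393 M of X.
Step 3:
                   X          L
  I          0.06091      2.606
  C         -0.03389     0.0113
  E          0.02702      2.617
  solve Keq expr → x = 0.0113; check Q = 1.3270e+05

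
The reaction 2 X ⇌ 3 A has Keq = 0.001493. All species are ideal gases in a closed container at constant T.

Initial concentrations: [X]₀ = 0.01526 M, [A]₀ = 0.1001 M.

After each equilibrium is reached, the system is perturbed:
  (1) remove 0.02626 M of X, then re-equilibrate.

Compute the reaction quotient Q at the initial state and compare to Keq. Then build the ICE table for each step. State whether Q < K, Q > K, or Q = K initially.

Q₀ = 4.307; Q > K (proceeds reverse)

Q₀ = 4.307 vs Keq = 0.001493 ⇒ Q>K, reverse
Step 1:
                  X         A
  init      0.01526    0.1001
  Δ          0.0539  -0.08084
  eq        0.06916   0.01926
  solve Keq expr → x = -0.02695; check Q = 0.001493
Then remove 0.02626 M of X.
Step 2:
                  X         A
  init       0.0429   0.01926
  Δ        0.003061 -0.004592
  eq        0.04596   0.01466
  solve Keq expr → x = -0.001531; check Q = 0.001493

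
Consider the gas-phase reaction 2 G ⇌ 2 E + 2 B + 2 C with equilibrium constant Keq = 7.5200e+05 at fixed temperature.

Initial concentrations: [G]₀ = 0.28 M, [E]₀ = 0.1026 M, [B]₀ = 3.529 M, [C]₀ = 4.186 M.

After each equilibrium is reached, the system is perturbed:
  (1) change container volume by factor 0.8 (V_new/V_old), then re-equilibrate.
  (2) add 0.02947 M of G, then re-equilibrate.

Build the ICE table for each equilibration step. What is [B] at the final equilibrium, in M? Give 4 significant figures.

Q₀ = 29.3 vs Keq = 7.5200e+05 ⇒ Q<K, forward
Step 1:
                  G         E         B         C
  init         0.28    0.1026     3.529     4.186
  Δ         -0.2727    0.2727    0.2727    0.2727
  eq       0.007335    0.3753     3.802     4.459
  solve Keq expr → x = 0.1363; check Q = 7.5200e+05
Then change container volume by factor 0.8 (V_new/V_old).
Step 2:
                  G         E         B         C
  init     0.009169    0.4691     4.752     5.573
  Δ        0.004978 -0.004978 -0.004978 -0.004978
  eq        0.01415    0.4641     4.747     5.568
  solve Keq expr → x = -0.002489; check Q = 7.5200e+05
Then add 0.02947 M of G.
Step 3:
                  G         E         B         C
  init      0.04362    0.4641     4.747     5.568
  Δ        -0.02844   0.02844   0.02844   0.02844
  eq        0.01518    0.4925     4.776     5.597
  solve Keq expr → x = 0.01422; check Q = 7.5200e+05

[B]_eq = 4.776 M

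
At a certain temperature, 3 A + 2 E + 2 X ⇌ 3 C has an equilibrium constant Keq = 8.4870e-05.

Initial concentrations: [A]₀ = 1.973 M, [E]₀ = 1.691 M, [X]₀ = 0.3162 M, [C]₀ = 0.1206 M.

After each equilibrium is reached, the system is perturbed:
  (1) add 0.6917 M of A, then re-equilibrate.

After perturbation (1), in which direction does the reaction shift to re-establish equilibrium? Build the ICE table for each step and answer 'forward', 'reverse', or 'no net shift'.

Direction: forward

Q₀ = 7.9882e-04 vs Keq = 8.4870e-05 ⇒ Q>K, reverse
Step 1:
                  A         E         X         C
  I           1.973     1.691    0.3162    0.1206
  C         0.05635   0.03757   0.03757  -0.05635
  E           2.029     1.729    0.3538   0.06425
  solve Keq expr → x = -0.01878; check Q = 8.4870e-05
Then add 0.6917 M of A.
Step 2:
                  A         E         X         C
  I           2.721     1.729    0.3538   0.06425
  C        -0.01886  -0.01257  -0.01257   0.01886
  E           2.702     1.716    0.3412   0.08311
  solve Keq expr → x = 0.006286; check Q = 8.4870e-05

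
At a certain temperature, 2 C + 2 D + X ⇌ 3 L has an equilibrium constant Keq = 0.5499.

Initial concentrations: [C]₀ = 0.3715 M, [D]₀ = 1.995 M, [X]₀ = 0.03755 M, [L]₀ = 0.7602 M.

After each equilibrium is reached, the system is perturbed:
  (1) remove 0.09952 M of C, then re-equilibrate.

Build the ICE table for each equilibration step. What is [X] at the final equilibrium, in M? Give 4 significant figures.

[X]_eq = 0.1425 M

Q₀ = 21.3 vs Keq = 0.5499 ⇒ Q>K, reverse
Step 1:
                  C         D         X         L
  I          0.3715     1.995   0.03755    0.7602
  C          0.1887    0.1887   0.09437   -0.2831
  E          0.5602     2.184    0.1319    0.4771
  solve Keq expr → x = -0.09437; check Q = 0.5499
Then remove 0.09952 M of C.
Step 2:
                  C         D         X         L
  I          0.4607     2.184    0.1319    0.4771
  C         0.02107   0.02107   0.01054  -0.03161
  E          0.4818     2.205    0.1425    0.4455
  solve Keq expr → x = -0.01054; check Q = 0.5499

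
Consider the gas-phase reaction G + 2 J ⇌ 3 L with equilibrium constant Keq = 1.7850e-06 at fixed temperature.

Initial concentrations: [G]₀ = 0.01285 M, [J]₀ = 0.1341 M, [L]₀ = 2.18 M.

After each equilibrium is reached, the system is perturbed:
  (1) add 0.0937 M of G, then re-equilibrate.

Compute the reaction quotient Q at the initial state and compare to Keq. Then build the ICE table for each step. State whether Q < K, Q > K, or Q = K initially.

Q₀ = 4.4834e+04; Q > K (proceeds reverse)

Q₀ = 4.4834e+04 vs Keq = 1.7850e-06 ⇒ Q>K, reverse
Step 1:
                    G           J           L
  Initial     0.01285      0.1341        2.18
  Change       0.7217       1.443      -2.165
  Equil        0.7346       1.578     0.01483
  solve Keq expr → x = -0.7217; check Q = 1.7850e-06
Then add 0.0937 M of G.
Step 2:
                    G           J           L
  Initial      0.8283       1.578     0.01483
  Change  -2.0058e-04 -4.0116e-04  6.0173e-04
  Equil        0.8281       1.577     0.01543
  solve Keq expr → x = 2.0058e-04; check Q = 1.7850e-06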